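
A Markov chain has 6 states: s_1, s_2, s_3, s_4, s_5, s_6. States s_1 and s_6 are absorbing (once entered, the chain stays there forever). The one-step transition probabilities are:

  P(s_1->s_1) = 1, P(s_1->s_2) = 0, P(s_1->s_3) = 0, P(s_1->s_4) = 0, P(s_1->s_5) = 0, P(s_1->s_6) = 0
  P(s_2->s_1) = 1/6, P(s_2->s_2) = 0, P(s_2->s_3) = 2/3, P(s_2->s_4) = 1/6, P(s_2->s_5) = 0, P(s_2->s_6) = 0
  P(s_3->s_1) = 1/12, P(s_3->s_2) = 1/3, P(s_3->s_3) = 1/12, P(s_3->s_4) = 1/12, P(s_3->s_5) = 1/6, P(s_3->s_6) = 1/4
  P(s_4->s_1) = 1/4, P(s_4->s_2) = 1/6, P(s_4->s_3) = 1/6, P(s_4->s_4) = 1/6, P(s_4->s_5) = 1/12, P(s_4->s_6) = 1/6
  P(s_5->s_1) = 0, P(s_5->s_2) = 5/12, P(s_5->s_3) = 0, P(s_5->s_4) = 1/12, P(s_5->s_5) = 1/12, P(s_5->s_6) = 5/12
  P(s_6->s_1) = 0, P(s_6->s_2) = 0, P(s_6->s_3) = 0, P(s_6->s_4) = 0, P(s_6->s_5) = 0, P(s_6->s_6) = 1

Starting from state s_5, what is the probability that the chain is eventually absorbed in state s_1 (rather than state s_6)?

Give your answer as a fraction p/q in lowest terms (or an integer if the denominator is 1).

Answer: 235/873

Derivation:
Let a_i = P(absorbed in s_1 | start in state i).
Boundary conditions: a_s_1 = 1, a_s_6 = 0.
For each transient state i, a_i = sum_j P(i->j) * a_j:
  a_s_2 = 1/6*a_s_1 + 0*a_s_2 + 2/3*a_s_3 + 1/6*a_s_4 + 0*a_s_5 + 0*a_s_6
  a_s_3 = 1/12*a_s_1 + 1/3*a_s_2 + 1/12*a_s_3 + 1/12*a_s_4 + 1/6*a_s_5 + 1/4*a_s_6
  a_s_4 = 1/4*a_s_1 + 1/6*a_s_2 + 1/6*a_s_3 + 1/6*a_s_4 + 1/12*a_s_5 + 1/6*a_s_6
  a_s_5 = 0*a_s_1 + 5/12*a_s_2 + 0*a_s_3 + 1/12*a_s_4 + 1/12*a_s_5 + 5/12*a_s_6

Substituting a_s_1 = 1 and a_s_6 = 0, rearrange to (I - Q) a = r where r[i] = P(i -> s_1):
  [1, -2/3, -1/6, 0] . (a_s_2, a_s_3, a_s_4, a_s_5) = 1/6
  [-1/3, 11/12, -1/12, -1/6] . (a_s_2, a_s_3, a_s_4, a_s_5) = 1/12
  [-1/6, -1/6, 5/6, -1/12] . (a_s_2, a_s_3, a_s_4, a_s_5) = 1/4
  [-5/12, 0, -1/12, 11/12] . (a_s_2, a_s_3, a_s_4, a_s_5) = 0

Solving yields:
  a_s_2 = 430/873
  a_s_3 = 106/291
  a_s_4 = 145/291
  a_s_5 = 235/873

Starting state is s_5, so the absorption probability is a_s_5 = 235/873.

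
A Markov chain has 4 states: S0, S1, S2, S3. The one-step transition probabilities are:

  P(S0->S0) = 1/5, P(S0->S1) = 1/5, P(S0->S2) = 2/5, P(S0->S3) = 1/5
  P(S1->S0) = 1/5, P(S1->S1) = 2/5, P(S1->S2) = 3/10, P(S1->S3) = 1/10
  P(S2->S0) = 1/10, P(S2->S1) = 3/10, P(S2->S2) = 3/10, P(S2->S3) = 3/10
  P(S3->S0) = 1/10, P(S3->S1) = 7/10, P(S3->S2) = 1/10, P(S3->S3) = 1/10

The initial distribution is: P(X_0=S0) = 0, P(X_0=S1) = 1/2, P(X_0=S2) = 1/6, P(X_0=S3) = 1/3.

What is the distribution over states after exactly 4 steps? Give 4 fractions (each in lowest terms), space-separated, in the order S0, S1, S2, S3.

Propagating the distribution step by step (d_{t+1} = d_t * P):
d_0 = (S0=0, S1=1/2, S2=1/6, S3=1/3)
  d_1[S0] = 0*1/5 + 1/2*1/5 + 1/6*1/10 + 1/3*1/10 = 3/20
  d_1[S1] = 0*1/5 + 1/2*2/5 + 1/6*3/10 + 1/3*7/10 = 29/60
  d_1[S2] = 0*2/5 + 1/2*3/10 + 1/6*3/10 + 1/3*1/10 = 7/30
  d_1[S3] = 0*1/5 + 1/2*1/10 + 1/6*3/10 + 1/3*1/10 = 2/15
d_1 = (S0=3/20, S1=29/60, S2=7/30, S3=2/15)
  d_2[S0] = 3/20*1/5 + 29/60*1/5 + 7/30*1/10 + 2/15*1/10 = 49/300
  d_2[S1] = 3/20*1/5 + 29/60*2/5 + 7/30*3/10 + 2/15*7/10 = 29/75
  d_2[S2] = 3/20*2/5 + 29/60*3/10 + 7/30*3/10 + 2/15*1/10 = 173/600
  d_2[S3] = 3/20*1/5 + 29/60*1/10 + 7/30*3/10 + 2/15*1/10 = 97/600
d_2 = (S0=49/300, S1=29/75, S2=173/600, S3=97/600)
  d_3[S0] = 49/300*1/5 + 29/75*1/5 + 173/600*1/10 + 97/600*1/10 = 31/200
  d_3[S1] = 49/300*1/5 + 29/75*2/5 + 173/600*3/10 + 97/600*7/10 = 387/1000
  d_3[S2] = 49/300*2/5 + 29/75*3/10 + 173/600*3/10 + 97/600*1/10 = 71/250
  d_3[S3] = 49/300*1/5 + 29/75*1/10 + 173/600*3/10 + 97/600*1/10 = 87/500
d_3 = (S0=31/200, S1=387/1000, S2=71/250, S3=87/500)
  d_4[S0] = 31/200*1/5 + 387/1000*1/5 + 71/250*1/10 + 87/500*1/10 = 771/5000
  d_4[S1] = 31/200*1/5 + 387/1000*2/5 + 71/250*3/10 + 87/500*7/10 = 491/1250
  d_4[S2] = 31/200*2/5 + 387/1000*3/10 + 71/250*3/10 + 87/500*1/10 = 2807/10000
  d_4[S3] = 31/200*1/5 + 387/1000*1/10 + 71/250*3/10 + 87/500*1/10 = 1723/10000
d_4 = (S0=771/5000, S1=491/1250, S2=2807/10000, S3=1723/10000)

Answer: 771/5000 491/1250 2807/10000 1723/10000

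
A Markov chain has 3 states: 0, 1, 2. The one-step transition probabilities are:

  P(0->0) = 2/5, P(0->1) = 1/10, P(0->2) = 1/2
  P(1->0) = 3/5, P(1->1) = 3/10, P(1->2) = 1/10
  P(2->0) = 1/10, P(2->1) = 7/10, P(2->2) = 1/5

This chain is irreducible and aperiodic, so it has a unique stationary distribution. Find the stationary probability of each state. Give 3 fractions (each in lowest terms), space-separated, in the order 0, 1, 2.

The stationary distribution satisfies pi = pi * P, i.e.:
  pi_0 = 2/5*pi_0 + 3/5*pi_1 + 1/10*pi_2
  pi_1 = 1/10*pi_0 + 3/10*pi_1 + 7/10*pi_2
  pi_2 = 1/2*pi_0 + 1/10*pi_1 + 1/5*pi_2
with normalization: pi_0 + pi_1 + pi_2 = 1.

Using the first 2 balance equations plus normalization, the linear system A*pi = b is:
  [-3/5, 3/5, 1/10] . pi = 0
  [1/10, -7/10, 7/10] . pi = 0
  [1, 1, 1] . pi = 1

Solving yields:
  pi_0 = 49/128
  pi_1 = 43/128
  pi_2 = 9/32

Verification (pi * P):
  49/128*2/5 + 43/128*3/5 + 9/32*1/10 = 49/128 = pi_0  (ok)
  49/128*1/10 + 43/128*3/10 + 9/32*7/10 = 43/128 = pi_1  (ok)
  49/128*1/2 + 43/128*1/10 + 9/32*1/5 = 9/32 = pi_2  (ok)

Answer: 49/128 43/128 9/32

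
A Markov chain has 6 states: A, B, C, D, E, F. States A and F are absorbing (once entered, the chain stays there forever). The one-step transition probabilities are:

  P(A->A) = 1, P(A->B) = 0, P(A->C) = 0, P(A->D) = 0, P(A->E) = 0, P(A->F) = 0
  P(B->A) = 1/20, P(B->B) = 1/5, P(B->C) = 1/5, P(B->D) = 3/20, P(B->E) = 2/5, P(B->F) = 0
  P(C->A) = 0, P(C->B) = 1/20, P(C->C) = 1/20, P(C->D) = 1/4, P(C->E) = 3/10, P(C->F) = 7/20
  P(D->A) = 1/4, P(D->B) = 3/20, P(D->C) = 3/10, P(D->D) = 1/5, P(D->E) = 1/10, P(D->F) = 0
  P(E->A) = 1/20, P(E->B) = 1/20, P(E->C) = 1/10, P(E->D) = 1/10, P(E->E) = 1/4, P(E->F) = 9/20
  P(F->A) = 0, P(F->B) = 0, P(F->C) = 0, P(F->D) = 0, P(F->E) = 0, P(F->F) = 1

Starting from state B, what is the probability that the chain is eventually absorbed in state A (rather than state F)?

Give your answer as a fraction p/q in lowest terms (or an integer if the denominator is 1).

Answer: 4781/16977

Derivation:
Let a_i = P(absorbed in A | start in state i).
Boundary conditions: a_A = 1, a_F = 0.
For each transient state i, a_i = sum_j P(i->j) * a_j:
  a_B = 1/20*a_A + 1/5*a_B + 1/5*a_C + 3/20*a_D + 2/5*a_E + 0*a_F
  a_C = 0*a_A + 1/20*a_B + 1/20*a_C + 1/4*a_D + 3/10*a_E + 7/20*a_F
  a_D = 1/4*a_A + 3/20*a_B + 3/10*a_C + 1/5*a_D + 1/10*a_E + 0*a_F
  a_E = 1/20*a_A + 1/20*a_B + 1/10*a_C + 1/10*a_D + 1/4*a_E + 9/20*a_F

Substituting a_A = 1 and a_F = 0, rearrange to (I - Q) a = r where r[i] = P(i -> A):
  [4/5, -1/5, -3/20, -2/5] . (a_B, a_C, a_D, a_E) = 1/20
  [-1/20, 19/20, -1/4, -3/10] . (a_B, a_C, a_D, a_E) = 0
  [-3/20, -3/10, 4/5, -1/10] . (a_B, a_C, a_D, a_E) = 1/4
  [-1/20, -1/10, -1/10, 3/4] . (a_B, a_C, a_D, a_E) = 1/20

Solving yields:
  a_B = 4781/16977
  a_C = 3218/16977
  a_D = 2591/5659
  a_E = 972/5659

Starting state is B, so the absorption probability is a_B = 4781/16977.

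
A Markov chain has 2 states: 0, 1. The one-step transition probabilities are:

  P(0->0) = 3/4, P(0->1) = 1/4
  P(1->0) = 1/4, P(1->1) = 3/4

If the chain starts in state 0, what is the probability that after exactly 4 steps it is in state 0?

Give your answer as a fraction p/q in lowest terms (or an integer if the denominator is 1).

Answer: 17/32

Derivation:
Computing P^4 by repeated multiplication:
P^1 =
  0: [3/4, 1/4]
  1: [1/4, 3/4]
P^2 =
  0: [5/8, 3/8]
  1: [3/8, 5/8]
P^3 =
  0: [9/16, 7/16]
  1: [7/16, 9/16]
P^4 =
  0: [17/32, 15/32]
  1: [15/32, 17/32]

(P^4)[0 -> 0] = 17/32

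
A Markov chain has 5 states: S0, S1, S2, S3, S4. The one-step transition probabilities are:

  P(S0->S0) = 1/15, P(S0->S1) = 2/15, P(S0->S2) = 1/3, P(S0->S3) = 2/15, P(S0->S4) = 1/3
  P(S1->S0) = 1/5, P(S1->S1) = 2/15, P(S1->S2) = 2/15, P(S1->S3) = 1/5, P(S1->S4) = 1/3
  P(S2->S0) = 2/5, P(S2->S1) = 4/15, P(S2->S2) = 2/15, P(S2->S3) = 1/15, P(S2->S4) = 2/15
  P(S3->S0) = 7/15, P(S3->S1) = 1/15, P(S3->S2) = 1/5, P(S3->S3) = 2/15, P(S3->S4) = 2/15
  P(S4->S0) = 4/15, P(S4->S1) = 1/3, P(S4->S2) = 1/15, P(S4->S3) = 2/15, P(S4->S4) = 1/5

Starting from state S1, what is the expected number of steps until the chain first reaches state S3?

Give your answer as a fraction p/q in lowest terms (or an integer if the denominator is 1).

Let h_i = expected steps to first reach S3 from state i.
Boundary: h_S3 = 0.
First-step equations for the other states:
  h_S0 = 1 + 1/15*h_S0 + 2/15*h_S1 + 1/3*h_S2 + 2/15*h_S3 + 1/3*h_S4
  h_S1 = 1 + 1/5*h_S0 + 2/15*h_S1 + 2/15*h_S2 + 1/5*h_S3 + 1/3*h_S4
  h_S2 = 1 + 2/5*h_S0 + 4/15*h_S1 + 2/15*h_S2 + 1/15*h_S3 + 2/15*h_S4
  h_S4 = 1 + 4/15*h_S0 + 1/3*h_S1 + 1/15*h_S2 + 2/15*h_S3 + 1/5*h_S4

Substituting h_S3 = 0 and rearranging gives the linear system (I - Q) h = 1:
  [14/15, -2/15, -1/3, -1/3] . (h_S0, h_S1, h_S2, h_S4) = 1
  [-1/5, 13/15, -2/15, -1/3] . (h_S0, h_S1, h_S2, h_S4) = 1
  [-2/5, -4/15, 13/15, -2/15] . (h_S0, h_S1, h_S2, h_S4) = 1
  [-4/15, -1/3, -1/15, 4/5] . (h_S0, h_S1, h_S2, h_S4) = 1

Solving yields:
  h_S0 = 585/79
  h_S1 = 540/79
  h_S2 = 615/79
  h_S4 = 570/79

Starting state is S1, so the expected hitting time is h_S1 = 540/79.

Answer: 540/79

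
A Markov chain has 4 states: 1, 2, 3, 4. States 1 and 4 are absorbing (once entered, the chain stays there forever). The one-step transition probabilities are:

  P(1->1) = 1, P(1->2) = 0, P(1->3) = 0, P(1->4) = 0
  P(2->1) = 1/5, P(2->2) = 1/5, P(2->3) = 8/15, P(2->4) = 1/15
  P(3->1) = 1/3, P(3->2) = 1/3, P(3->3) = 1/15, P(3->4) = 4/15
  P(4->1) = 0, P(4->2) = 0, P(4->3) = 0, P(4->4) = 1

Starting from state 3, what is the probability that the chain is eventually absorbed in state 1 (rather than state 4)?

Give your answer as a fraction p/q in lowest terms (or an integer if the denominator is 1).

Answer: 75/128

Derivation:
Let a_i = P(absorbed in 1 | start in state i).
Boundary conditions: a_1 = 1, a_4 = 0.
For each transient state i, a_i = sum_j P(i->j) * a_j:
  a_2 = 1/5*a_1 + 1/5*a_2 + 8/15*a_3 + 1/15*a_4
  a_3 = 1/3*a_1 + 1/3*a_2 + 1/15*a_3 + 4/15*a_4

Substituting a_1 = 1 and a_4 = 0, rearrange to (I - Q) a = r where r[i] = P(i -> 1):
  [4/5, -8/15] . (a_2, a_3) = 1/5
  [-1/3, 14/15] . (a_2, a_3) = 1/3

Solving yields:
  a_2 = 41/64
  a_3 = 75/128

Starting state is 3, so the absorption probability is a_3 = 75/128.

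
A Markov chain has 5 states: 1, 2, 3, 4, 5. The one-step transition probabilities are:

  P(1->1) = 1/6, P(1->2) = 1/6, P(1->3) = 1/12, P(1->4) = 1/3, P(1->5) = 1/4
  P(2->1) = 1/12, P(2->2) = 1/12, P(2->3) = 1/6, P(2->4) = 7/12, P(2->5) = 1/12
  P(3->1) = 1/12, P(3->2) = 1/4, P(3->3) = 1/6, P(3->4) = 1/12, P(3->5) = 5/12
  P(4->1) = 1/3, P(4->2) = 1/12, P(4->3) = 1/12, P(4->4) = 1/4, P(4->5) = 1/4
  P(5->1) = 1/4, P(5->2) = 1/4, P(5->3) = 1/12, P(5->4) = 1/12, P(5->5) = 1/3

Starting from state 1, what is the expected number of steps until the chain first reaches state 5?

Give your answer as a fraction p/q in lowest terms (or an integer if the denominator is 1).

Answer: 5628/1375

Derivation:
Let h_i = expected steps to first reach 5 from state i.
Boundary: h_5 = 0.
First-step equations for the other states:
  h_1 = 1 + 1/6*h_1 + 1/6*h_2 + 1/12*h_3 + 1/3*h_4 + 1/4*h_5
  h_2 = 1 + 1/12*h_1 + 1/12*h_2 + 1/6*h_3 + 7/12*h_4 + 1/12*h_5
  h_3 = 1 + 1/12*h_1 + 1/4*h_2 + 1/6*h_3 + 1/12*h_4 + 5/12*h_5
  h_4 = 1 + 1/3*h_1 + 1/12*h_2 + 1/12*h_3 + 1/4*h_4 + 1/4*h_5

Substituting h_5 = 0 and rearranging gives the linear system (I - Q) h = 1:
  [5/6, -1/6, -1/12, -1/3] . (h_1, h_2, h_3, h_4) = 1
  [-1/12, 11/12, -1/6, -7/12] . (h_1, h_2, h_3, h_4) = 1
  [-1/12, -1/4, 5/6, -1/12] . (h_1, h_2, h_3, h_4) = 1
  [-1/3, -1/12, -1/12, 3/4] . (h_1, h_2, h_3, h_4) = 1

Solving yields:
  h_1 = 5628/1375
  h_2 = 6408/1375
  h_3 = 4692/1375
  h_4 = 5568/1375

Starting state is 1, so the expected hitting time is h_1 = 5628/1375.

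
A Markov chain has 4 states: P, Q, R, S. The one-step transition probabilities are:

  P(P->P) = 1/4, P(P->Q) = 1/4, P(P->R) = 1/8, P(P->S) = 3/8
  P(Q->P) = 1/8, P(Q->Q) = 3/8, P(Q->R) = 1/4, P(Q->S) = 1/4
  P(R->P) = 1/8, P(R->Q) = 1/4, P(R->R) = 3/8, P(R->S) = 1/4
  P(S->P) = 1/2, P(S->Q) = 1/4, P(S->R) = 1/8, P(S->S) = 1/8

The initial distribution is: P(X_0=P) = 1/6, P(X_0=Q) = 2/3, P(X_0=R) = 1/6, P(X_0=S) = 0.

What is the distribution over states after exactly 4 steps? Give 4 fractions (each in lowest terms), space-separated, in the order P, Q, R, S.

Answer: 767/3072 439/1536 331/1536 255/1024

Derivation:
Propagating the distribution step by step (d_{t+1} = d_t * P):
d_0 = (P=1/6, Q=2/3, R=1/6, S=0)
  d_1[P] = 1/6*1/4 + 2/3*1/8 + 1/6*1/8 + 0*1/2 = 7/48
  d_1[Q] = 1/6*1/4 + 2/3*3/8 + 1/6*1/4 + 0*1/4 = 1/3
  d_1[R] = 1/6*1/8 + 2/3*1/4 + 1/6*3/8 + 0*1/8 = 1/4
  d_1[S] = 1/6*3/8 + 2/3*1/4 + 1/6*1/4 + 0*1/8 = 13/48
d_1 = (P=7/48, Q=1/3, R=1/4, S=13/48)
  d_2[P] = 7/48*1/4 + 1/3*1/8 + 1/4*1/8 + 13/48*1/2 = 47/192
  d_2[Q] = 7/48*1/4 + 1/3*3/8 + 1/4*1/4 + 13/48*1/4 = 7/24
  d_2[R] = 7/48*1/8 + 1/3*1/4 + 1/4*3/8 + 13/48*1/8 = 11/48
  d_2[S] = 7/48*3/8 + 1/3*1/4 + 1/4*1/4 + 13/48*1/8 = 15/64
d_2 = (P=47/192, Q=7/24, R=11/48, S=15/64)
  d_3[P] = 47/192*1/4 + 7/24*1/8 + 11/48*1/8 + 15/64*1/2 = 187/768
  d_3[Q] = 47/192*1/4 + 7/24*3/8 + 11/48*1/4 + 15/64*1/4 = 55/192
  d_3[R] = 47/192*1/8 + 7/24*1/4 + 11/48*3/8 + 15/64*1/8 = 7/32
  d_3[S] = 47/192*3/8 + 7/24*1/4 + 11/48*1/4 + 15/64*1/8 = 193/768
d_3 = (P=187/768, Q=55/192, R=7/32, S=193/768)
  d_4[P] = 187/768*1/4 + 55/192*1/8 + 7/32*1/8 + 193/768*1/2 = 767/3072
  d_4[Q] = 187/768*1/4 + 55/192*3/8 + 7/32*1/4 + 193/768*1/4 = 439/1536
  d_4[R] = 187/768*1/8 + 55/192*1/4 + 7/32*3/8 + 193/768*1/8 = 331/1536
  d_4[S] = 187/768*3/8 + 55/192*1/4 + 7/32*1/4 + 193/768*1/8 = 255/1024
d_4 = (P=767/3072, Q=439/1536, R=331/1536, S=255/1024)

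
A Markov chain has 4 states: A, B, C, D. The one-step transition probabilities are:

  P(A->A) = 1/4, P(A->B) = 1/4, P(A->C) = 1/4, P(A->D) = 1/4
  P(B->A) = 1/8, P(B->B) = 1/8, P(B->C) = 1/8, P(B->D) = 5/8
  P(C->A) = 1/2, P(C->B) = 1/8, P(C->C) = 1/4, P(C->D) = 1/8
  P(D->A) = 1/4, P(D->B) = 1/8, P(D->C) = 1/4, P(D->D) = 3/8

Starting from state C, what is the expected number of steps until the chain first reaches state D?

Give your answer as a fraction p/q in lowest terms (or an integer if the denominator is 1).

Let h_i = expected steps to first reach D from state i.
Boundary: h_D = 0.
First-step equations for the other states:
  h_A = 1 + 1/4*h_A + 1/4*h_B + 1/4*h_C + 1/4*h_D
  h_B = 1 + 1/8*h_A + 1/8*h_B + 1/8*h_C + 5/8*h_D
  h_C = 1 + 1/2*h_A + 1/8*h_B + 1/4*h_C + 1/8*h_D

Substituting h_D = 0 and rearranging gives the linear system (I - Q) h = 1:
  [3/4, -1/4, -1/4] . (h_A, h_B, h_C) = 1
  [-1/8, 7/8, -1/8] . (h_A, h_B, h_C) = 1
  [-1/2, -1/8, 3/4] . (h_A, h_B, h_C) = 1

Solving yields:
  h_A = 71/21
  h_B = 46/21
  h_C = 83/21

Starting state is C, so the expected hitting time is h_C = 83/21.

Answer: 83/21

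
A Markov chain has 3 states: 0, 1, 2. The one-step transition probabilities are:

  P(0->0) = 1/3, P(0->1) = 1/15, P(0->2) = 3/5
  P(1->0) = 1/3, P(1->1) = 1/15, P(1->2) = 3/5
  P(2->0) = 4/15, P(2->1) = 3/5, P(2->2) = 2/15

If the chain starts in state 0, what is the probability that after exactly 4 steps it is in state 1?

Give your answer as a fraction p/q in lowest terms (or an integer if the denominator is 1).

Computing P^4 by repeated multiplication:
P^1 =
  0: [1/3, 1/15, 3/5]
  1: [1/3, 1/15, 3/5]
  2: [4/15, 3/5, 2/15]
P^2 =
  0: [22/75, 29/75, 8/25]
  1: [22/75, 29/75, 8/25]
  2: [73/225, 31/225, 121/225]
P^3 =
  0: [39/125, 89/375, 169/375]
  1: [39/125, 89/375, 169/375]
  2: [1004/3375, 1193/3375, 1178/3375]
P^4 =
  0: [1706/5625, 1727/5625, 2192/5625]
  1: [1706/5625, 1727/5625, 2192/5625]
  2: [15697/50625, 12799/50625, 22129/50625]

(P^4)[0 -> 1] = 1727/5625

Answer: 1727/5625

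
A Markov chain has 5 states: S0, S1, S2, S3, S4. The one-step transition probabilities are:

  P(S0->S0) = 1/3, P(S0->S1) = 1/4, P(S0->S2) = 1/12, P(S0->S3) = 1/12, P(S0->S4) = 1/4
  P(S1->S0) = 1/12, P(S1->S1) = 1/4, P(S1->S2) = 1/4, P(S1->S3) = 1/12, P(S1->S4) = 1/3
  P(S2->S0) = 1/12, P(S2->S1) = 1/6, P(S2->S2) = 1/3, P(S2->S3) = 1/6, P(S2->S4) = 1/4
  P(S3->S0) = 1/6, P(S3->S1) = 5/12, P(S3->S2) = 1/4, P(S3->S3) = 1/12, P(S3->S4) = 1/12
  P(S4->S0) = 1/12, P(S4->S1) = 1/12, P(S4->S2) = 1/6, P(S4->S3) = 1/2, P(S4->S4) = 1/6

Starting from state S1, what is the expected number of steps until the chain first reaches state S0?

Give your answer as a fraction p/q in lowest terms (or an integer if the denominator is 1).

Answer: 1332/133

Derivation:
Let h_i = expected steps to first reach S0 from state i.
Boundary: h_S0 = 0.
First-step equations for the other states:
  h_S1 = 1 + 1/12*h_S0 + 1/4*h_S1 + 1/4*h_S2 + 1/12*h_S3 + 1/3*h_S4
  h_S2 = 1 + 1/12*h_S0 + 1/6*h_S1 + 1/3*h_S2 + 1/6*h_S3 + 1/4*h_S4
  h_S3 = 1 + 1/6*h_S0 + 5/12*h_S1 + 1/4*h_S2 + 1/12*h_S3 + 1/12*h_S4
  h_S4 = 1 + 1/12*h_S0 + 1/12*h_S1 + 1/6*h_S2 + 1/2*h_S3 + 1/6*h_S4

Substituting h_S0 = 0 and rearranging gives the linear system (I - Q) h = 1:
  [3/4, -1/4, -1/12, -1/3] . (h_S1, h_S2, h_S3, h_S4) = 1
  [-1/6, 2/3, -1/6, -1/4] . (h_S1, h_S2, h_S3, h_S4) = 1
  [-5/12, -1/4, 11/12, -1/12] . (h_S1, h_S2, h_S3, h_S4) = 1
  [-1/12, -1/6, -1/2, 5/6] . (h_S1, h_S2, h_S3, h_S4) = 1

Solving yields:
  h_S1 = 1332/133
  h_S2 = 1326/133
  h_S3 = 1230/133
  h_S4 = 1296/133

Starting state is S1, so the expected hitting time is h_S1 = 1332/133.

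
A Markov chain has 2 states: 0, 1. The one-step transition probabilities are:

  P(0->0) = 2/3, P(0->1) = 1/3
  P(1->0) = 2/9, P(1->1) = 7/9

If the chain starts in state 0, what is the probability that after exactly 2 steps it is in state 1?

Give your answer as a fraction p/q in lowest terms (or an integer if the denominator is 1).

Computing P^2 by repeated multiplication:
P^1 =
  0: [2/3, 1/3]
  1: [2/9, 7/9]
P^2 =
  0: [14/27, 13/27]
  1: [26/81, 55/81]

(P^2)[0 -> 1] = 13/27

Answer: 13/27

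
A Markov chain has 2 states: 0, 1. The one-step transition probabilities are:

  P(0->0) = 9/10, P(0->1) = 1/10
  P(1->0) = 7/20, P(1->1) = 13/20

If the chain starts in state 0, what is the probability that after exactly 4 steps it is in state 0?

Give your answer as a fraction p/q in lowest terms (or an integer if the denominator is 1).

Answer: 63849/80000

Derivation:
Computing P^4 by repeated multiplication:
P^1 =
  0: [9/10, 1/10]
  1: [7/20, 13/20]
P^2 =
  0: [169/200, 31/200]
  1: [217/400, 183/400]
P^3 =
  0: [3259/4000, 741/4000]
  1: [5187/8000, 2813/8000]
P^4 =
  0: [63849/80000, 16151/80000]
  1: [113057/160000, 46943/160000]

(P^4)[0 -> 0] = 63849/80000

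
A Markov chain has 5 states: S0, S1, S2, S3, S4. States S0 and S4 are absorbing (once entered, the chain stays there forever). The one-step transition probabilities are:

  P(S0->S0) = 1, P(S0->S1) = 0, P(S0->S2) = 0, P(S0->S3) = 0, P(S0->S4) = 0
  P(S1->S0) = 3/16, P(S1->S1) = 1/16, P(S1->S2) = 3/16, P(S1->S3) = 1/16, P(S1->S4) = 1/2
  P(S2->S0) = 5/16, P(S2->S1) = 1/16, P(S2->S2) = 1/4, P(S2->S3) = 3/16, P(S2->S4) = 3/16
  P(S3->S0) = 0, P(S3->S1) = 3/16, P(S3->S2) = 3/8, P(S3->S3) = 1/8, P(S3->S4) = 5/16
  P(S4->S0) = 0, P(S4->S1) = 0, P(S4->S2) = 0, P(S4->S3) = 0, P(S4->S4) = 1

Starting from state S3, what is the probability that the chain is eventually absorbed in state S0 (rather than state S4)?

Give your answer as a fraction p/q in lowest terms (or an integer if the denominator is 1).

Answer: 9/31

Derivation:
Let a_i = P(absorbed in S0 | start in state i).
Boundary conditions: a_S0 = 1, a_S4 = 0.
For each transient state i, a_i = sum_j P(i->j) * a_j:
  a_S1 = 3/16*a_S0 + 1/16*a_S1 + 3/16*a_S2 + 1/16*a_S3 + 1/2*a_S4
  a_S2 = 5/16*a_S0 + 1/16*a_S1 + 1/4*a_S2 + 3/16*a_S3 + 3/16*a_S4
  a_S3 = 0*a_S0 + 3/16*a_S1 + 3/8*a_S2 + 1/8*a_S3 + 5/16*a_S4

Substituting a_S0 = 1 and a_S4 = 0, rearrange to (I - Q) a = r where r[i] = P(i -> S0):
  [15/16, -3/16, -1/16] . (a_S1, a_S2, a_S3) = 3/16
  [-1/16, 3/4, -3/16] . (a_S1, a_S2, a_S3) = 5/16
  [-3/16, -3/8, 7/8] . (a_S1, a_S2, a_S3) = 0

Solving yields:
  a_S1 = 10/31
  a_S2 = 16/31
  a_S3 = 9/31

Starting state is S3, so the absorption probability is a_S3 = 9/31.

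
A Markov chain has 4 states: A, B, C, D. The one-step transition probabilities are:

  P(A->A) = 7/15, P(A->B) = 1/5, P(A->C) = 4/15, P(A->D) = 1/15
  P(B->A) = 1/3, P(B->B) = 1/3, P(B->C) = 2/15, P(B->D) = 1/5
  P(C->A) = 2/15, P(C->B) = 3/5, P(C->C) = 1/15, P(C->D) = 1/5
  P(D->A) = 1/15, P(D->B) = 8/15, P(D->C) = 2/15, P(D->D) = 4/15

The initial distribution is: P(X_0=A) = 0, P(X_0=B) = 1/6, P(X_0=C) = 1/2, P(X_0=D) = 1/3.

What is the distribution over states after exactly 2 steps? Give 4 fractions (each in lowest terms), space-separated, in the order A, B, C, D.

Propagating the distribution step by step (d_{t+1} = d_t * P):
d_0 = (A=0, B=1/6, C=1/2, D=1/3)
  d_1[A] = 0*7/15 + 1/6*1/3 + 1/2*2/15 + 1/3*1/15 = 13/90
  d_1[B] = 0*1/5 + 1/6*1/3 + 1/2*3/5 + 1/3*8/15 = 8/15
  d_1[C] = 0*4/15 + 1/6*2/15 + 1/2*1/15 + 1/3*2/15 = 1/10
  d_1[D] = 0*1/15 + 1/6*1/5 + 1/2*1/5 + 1/3*4/15 = 2/9
d_1 = (A=13/90, B=8/15, C=1/10, D=2/9)
  d_2[A] = 13/90*7/15 + 8/15*1/3 + 1/10*2/15 + 2/9*1/15 = 41/150
  d_2[B] = 13/90*1/5 + 8/15*1/3 + 1/10*3/5 + 2/9*8/15 = 52/135
  d_2[C] = 13/90*4/15 + 8/15*2/15 + 1/10*1/15 + 2/9*2/15 = 197/1350
  d_2[D] = 13/90*1/15 + 8/15*1/5 + 1/10*1/5 + 2/9*4/15 = 44/225
d_2 = (A=41/150, B=52/135, C=197/1350, D=44/225)

Answer: 41/150 52/135 197/1350 44/225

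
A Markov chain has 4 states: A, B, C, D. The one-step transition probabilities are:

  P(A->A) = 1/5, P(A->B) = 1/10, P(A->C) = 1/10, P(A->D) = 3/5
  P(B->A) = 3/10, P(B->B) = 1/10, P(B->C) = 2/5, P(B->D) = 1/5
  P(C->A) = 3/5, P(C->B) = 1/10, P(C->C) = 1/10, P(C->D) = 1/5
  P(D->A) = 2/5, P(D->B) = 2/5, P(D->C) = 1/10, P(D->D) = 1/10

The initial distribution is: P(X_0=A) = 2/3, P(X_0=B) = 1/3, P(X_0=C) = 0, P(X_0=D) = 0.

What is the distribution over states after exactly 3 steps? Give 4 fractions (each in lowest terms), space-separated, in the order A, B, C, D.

Answer: 122/375 87/500 43/250 493/1500

Derivation:
Propagating the distribution step by step (d_{t+1} = d_t * P):
d_0 = (A=2/3, B=1/3, C=0, D=0)
  d_1[A] = 2/3*1/5 + 1/3*3/10 + 0*3/5 + 0*2/5 = 7/30
  d_1[B] = 2/3*1/10 + 1/3*1/10 + 0*1/10 + 0*2/5 = 1/10
  d_1[C] = 2/3*1/10 + 1/3*2/5 + 0*1/10 + 0*1/10 = 1/5
  d_1[D] = 2/3*3/5 + 1/3*1/5 + 0*1/5 + 0*1/10 = 7/15
d_1 = (A=7/30, B=1/10, C=1/5, D=7/15)
  d_2[A] = 7/30*1/5 + 1/10*3/10 + 1/5*3/5 + 7/15*2/5 = 23/60
  d_2[B] = 7/30*1/10 + 1/10*1/10 + 1/5*1/10 + 7/15*2/5 = 6/25
  d_2[C] = 7/30*1/10 + 1/10*2/5 + 1/5*1/10 + 7/15*1/10 = 13/100
  d_2[D] = 7/30*3/5 + 1/10*1/5 + 1/5*1/5 + 7/15*1/10 = 37/150
d_2 = (A=23/60, B=6/25, C=13/100, D=37/150)
  d_3[A] = 23/60*1/5 + 6/25*3/10 + 13/100*3/5 + 37/150*2/5 = 122/375
  d_3[B] = 23/60*1/10 + 6/25*1/10 + 13/100*1/10 + 37/150*2/5 = 87/500
  d_3[C] = 23/60*1/10 + 6/25*2/5 + 13/100*1/10 + 37/150*1/10 = 43/250
  d_3[D] = 23/60*3/5 + 6/25*1/5 + 13/100*1/5 + 37/150*1/10 = 493/1500
d_3 = (A=122/375, B=87/500, C=43/250, D=493/1500)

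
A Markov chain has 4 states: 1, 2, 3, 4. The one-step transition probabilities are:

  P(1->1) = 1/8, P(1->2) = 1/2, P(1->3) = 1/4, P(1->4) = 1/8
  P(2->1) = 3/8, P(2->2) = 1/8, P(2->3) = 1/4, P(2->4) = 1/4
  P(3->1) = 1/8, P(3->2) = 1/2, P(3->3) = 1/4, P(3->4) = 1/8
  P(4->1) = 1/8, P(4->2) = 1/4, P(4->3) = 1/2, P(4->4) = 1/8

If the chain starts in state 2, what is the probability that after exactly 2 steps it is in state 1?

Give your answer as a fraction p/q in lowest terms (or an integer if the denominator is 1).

Computing P^2 by repeated multiplication:
P^1 =
  1: [1/8, 1/2, 1/4, 1/8]
  2: [3/8, 1/8, 1/4, 1/4]
  3: [1/8, 1/2, 1/4, 1/8]
  4: [1/8, 1/4, 1/2, 1/8]
P^2 =
  1: [1/4, 9/32, 9/32, 3/16]
  2: [5/32, 25/64, 5/16, 9/64]
  3: [1/4, 9/32, 9/32, 3/16]
  4: [3/16, 3/8, 9/32, 5/32]

(P^2)[2 -> 1] = 5/32

Answer: 5/32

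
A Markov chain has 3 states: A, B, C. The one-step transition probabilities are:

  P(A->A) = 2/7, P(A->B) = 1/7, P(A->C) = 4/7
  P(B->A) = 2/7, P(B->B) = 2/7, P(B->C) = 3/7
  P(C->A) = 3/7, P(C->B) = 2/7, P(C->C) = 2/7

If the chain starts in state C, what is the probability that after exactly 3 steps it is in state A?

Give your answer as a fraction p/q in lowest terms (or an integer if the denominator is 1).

Answer: 120/343

Derivation:
Computing P^3 by repeated multiplication:
P^1 =
  A: [2/7, 1/7, 4/7]
  B: [2/7, 2/7, 3/7]
  C: [3/7, 2/7, 2/7]
P^2 =
  A: [18/49, 12/49, 19/49]
  B: [17/49, 12/49, 20/49]
  C: [16/49, 11/49, 22/49]
P^3 =
  A: [117/343, 80/343, 146/343]
  B: [118/343, 81/343, 144/343]
  C: [120/343, 82/343, 141/343]

(P^3)[C -> A] = 120/343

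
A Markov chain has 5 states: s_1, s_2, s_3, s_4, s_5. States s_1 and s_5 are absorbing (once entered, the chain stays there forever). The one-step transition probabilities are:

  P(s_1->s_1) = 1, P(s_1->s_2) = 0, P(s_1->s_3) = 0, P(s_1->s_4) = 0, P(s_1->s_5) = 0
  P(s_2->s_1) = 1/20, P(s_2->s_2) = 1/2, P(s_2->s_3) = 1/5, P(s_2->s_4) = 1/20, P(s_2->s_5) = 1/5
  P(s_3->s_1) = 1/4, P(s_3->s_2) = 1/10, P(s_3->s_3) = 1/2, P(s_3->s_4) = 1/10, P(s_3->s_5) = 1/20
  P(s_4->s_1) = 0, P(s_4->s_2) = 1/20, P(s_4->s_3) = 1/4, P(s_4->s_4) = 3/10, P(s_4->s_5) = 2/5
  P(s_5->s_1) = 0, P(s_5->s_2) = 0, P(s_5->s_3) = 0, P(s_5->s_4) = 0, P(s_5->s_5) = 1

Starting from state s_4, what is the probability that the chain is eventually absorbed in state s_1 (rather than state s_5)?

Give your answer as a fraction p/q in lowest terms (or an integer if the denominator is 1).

Let a_i = P(absorbed in s_1 | start in state i).
Boundary conditions: a_s_1 = 1, a_s_5 = 0.
For each transient state i, a_i = sum_j P(i->j) * a_j:
  a_s_2 = 1/20*a_s_1 + 1/2*a_s_2 + 1/5*a_s_3 + 1/20*a_s_4 + 1/5*a_s_5
  a_s_3 = 1/4*a_s_1 + 1/10*a_s_2 + 1/2*a_s_3 + 1/10*a_s_4 + 1/20*a_s_5
  a_s_4 = 0*a_s_1 + 1/20*a_s_2 + 1/4*a_s_3 + 3/10*a_s_4 + 2/5*a_s_5

Substituting a_s_1 = 1 and a_s_5 = 0, rearrange to (I - Q) a = r where r[i] = P(i -> s_1):
  [1/2, -1/5, -1/20] . (a_s_2, a_s_3, a_s_4) = 1/20
  [-1/10, 1/2, -1/10] . (a_s_2, a_s_3, a_s_4) = 1/4
  [-1/20, -1/4, 7/10] . (a_s_2, a_s_3, a_s_4) = 0

Solving yields:
  a_s_2 = 3/8
  a_s_3 = 5/8
  a_s_4 = 1/4

Starting state is s_4, so the absorption probability is a_s_4 = 1/4.

Answer: 1/4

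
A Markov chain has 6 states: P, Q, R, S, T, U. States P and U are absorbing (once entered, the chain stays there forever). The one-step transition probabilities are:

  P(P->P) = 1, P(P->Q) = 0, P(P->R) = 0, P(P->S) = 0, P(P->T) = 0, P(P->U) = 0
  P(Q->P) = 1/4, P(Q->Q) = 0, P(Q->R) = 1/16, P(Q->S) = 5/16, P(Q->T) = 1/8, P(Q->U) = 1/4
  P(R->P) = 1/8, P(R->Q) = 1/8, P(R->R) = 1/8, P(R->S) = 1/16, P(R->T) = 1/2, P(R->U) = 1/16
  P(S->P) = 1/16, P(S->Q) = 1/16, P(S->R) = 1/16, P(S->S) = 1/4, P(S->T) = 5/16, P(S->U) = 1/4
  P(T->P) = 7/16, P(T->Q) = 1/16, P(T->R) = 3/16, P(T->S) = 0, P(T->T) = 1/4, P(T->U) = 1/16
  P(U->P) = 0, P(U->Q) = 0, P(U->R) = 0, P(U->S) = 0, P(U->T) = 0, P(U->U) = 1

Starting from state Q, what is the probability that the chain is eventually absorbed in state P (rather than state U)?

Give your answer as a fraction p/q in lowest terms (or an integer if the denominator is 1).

Answer: 4673/8317

Derivation:
Let a_i = P(absorbed in P | start in state i).
Boundary conditions: a_P = 1, a_U = 0.
For each transient state i, a_i = sum_j P(i->j) * a_j:
  a_Q = 1/4*a_P + 0*a_Q + 1/16*a_R + 5/16*a_S + 1/8*a_T + 1/4*a_U
  a_R = 1/8*a_P + 1/8*a_Q + 1/8*a_R + 1/16*a_S + 1/2*a_T + 1/16*a_U
  a_S = 1/16*a_P + 1/16*a_Q + 1/16*a_R + 1/4*a_S + 5/16*a_T + 1/4*a_U
  a_T = 7/16*a_P + 1/16*a_Q + 3/16*a_R + 0*a_S + 1/4*a_T + 1/16*a_U

Substituting a_P = 1 and a_U = 0, rearrange to (I - Q) a = r where r[i] = P(i -> P):
  [1, -1/16, -5/16, -1/8] . (a_Q, a_R, a_S, a_T) = 1/4
  [-1/8, 7/8, -1/16, -1/2] . (a_Q, a_R, a_S, a_T) = 1/8
  [-1/16, -1/16, 3/4, -5/16] . (a_Q, a_R, a_S, a_T) = 1/16
  [-1/16, -3/16, 0, 3/4] . (a_Q, a_R, a_S, a_T) = 7/16

Solving yields:
  a_Q = 4673/8317
  a_R = 18076/24951
  a_S = 4396/8317
  a_T = 20242/24951

Starting state is Q, so the absorption probability is a_Q = 4673/8317.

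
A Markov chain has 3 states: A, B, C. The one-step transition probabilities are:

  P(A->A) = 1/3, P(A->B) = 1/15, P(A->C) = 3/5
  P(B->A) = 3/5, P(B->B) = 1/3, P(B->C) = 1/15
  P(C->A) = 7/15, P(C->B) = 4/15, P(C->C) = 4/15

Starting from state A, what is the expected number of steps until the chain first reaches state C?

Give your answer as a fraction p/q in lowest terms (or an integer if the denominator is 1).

Answer: 165/91

Derivation:
Let h_i = expected steps to first reach C from state i.
Boundary: h_C = 0.
First-step equations for the other states:
  h_A = 1 + 1/3*h_A + 1/15*h_B + 3/5*h_C
  h_B = 1 + 3/5*h_A + 1/3*h_B + 1/15*h_C

Substituting h_C = 0 and rearranging gives the linear system (I - Q) h = 1:
  [2/3, -1/15] . (h_A, h_B) = 1
  [-3/5, 2/3] . (h_A, h_B) = 1

Solving yields:
  h_A = 165/91
  h_B = 285/91

Starting state is A, so the expected hitting time is h_A = 165/91.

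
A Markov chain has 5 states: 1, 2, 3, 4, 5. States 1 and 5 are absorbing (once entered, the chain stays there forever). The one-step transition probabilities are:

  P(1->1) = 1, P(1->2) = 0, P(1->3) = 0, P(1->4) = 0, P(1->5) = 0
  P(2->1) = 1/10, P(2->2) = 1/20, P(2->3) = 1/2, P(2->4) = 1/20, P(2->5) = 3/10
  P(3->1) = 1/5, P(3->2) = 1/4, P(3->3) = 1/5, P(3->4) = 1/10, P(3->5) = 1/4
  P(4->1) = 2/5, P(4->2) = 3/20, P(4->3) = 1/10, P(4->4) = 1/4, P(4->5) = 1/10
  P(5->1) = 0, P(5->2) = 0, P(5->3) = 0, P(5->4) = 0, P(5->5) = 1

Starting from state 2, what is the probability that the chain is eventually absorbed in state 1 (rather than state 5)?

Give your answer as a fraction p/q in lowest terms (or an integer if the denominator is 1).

Answer: 171/452

Derivation:
Let a_i = P(absorbed in 1 | start in state i).
Boundary conditions: a_1 = 1, a_5 = 0.
For each transient state i, a_i = sum_j P(i->j) * a_j:
  a_2 = 1/10*a_1 + 1/20*a_2 + 1/2*a_3 + 1/20*a_4 + 3/10*a_5
  a_3 = 1/5*a_1 + 1/4*a_2 + 1/5*a_3 + 1/10*a_4 + 1/4*a_5
  a_4 = 2/5*a_1 + 3/20*a_2 + 1/10*a_3 + 1/4*a_4 + 1/10*a_5

Substituting a_1 = 1 and a_5 = 0, rearrange to (I - Q) a = r where r[i] = P(i -> 1):
  [19/20, -1/2, -1/20] . (a_2, a_3, a_4) = 1/10
  [-1/4, 4/5, -1/10] . (a_2, a_3, a_4) = 1/5
  [-3/20, -1/10, 3/4] . (a_2, a_3, a_4) = 2/5

Solving yields:
  a_2 = 171/452
  a_3 = 817/1808
  a_4 = 605/904

Starting state is 2, so the absorption probability is a_2 = 171/452.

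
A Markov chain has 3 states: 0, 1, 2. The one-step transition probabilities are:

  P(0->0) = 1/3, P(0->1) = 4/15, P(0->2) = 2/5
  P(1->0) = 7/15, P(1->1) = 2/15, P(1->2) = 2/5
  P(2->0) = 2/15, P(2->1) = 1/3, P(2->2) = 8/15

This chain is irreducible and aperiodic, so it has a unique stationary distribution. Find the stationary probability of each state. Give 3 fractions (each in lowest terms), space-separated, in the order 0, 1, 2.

The stationary distribution satisfies pi = pi * P, i.e.:
  pi_0 = 1/3*pi_0 + 7/15*pi_1 + 2/15*pi_2
  pi_1 = 4/15*pi_0 + 2/15*pi_1 + 1/3*pi_2
  pi_2 = 2/5*pi_0 + 2/5*pi_1 + 8/15*pi_2
with normalization: pi_0 + pi_1 + pi_2 = 1.

Using the first 2 balance equations plus normalization, the linear system A*pi = b is:
  [-2/3, 7/15, 2/15] . pi = 0
  [4/15, -13/15, 1/3] . pi = 0
  [1, 1, 1] . pi = 1

Solving yields:
  pi_0 = 61/221
  pi_1 = 58/221
  pi_2 = 6/13

Verification (pi * P):
  61/221*1/3 + 58/221*7/15 + 6/13*2/15 = 61/221 = pi_0  (ok)
  61/221*4/15 + 58/221*2/15 + 6/13*1/3 = 58/221 = pi_1  (ok)
  61/221*2/5 + 58/221*2/5 + 6/13*8/15 = 6/13 = pi_2  (ok)

Answer: 61/221 58/221 6/13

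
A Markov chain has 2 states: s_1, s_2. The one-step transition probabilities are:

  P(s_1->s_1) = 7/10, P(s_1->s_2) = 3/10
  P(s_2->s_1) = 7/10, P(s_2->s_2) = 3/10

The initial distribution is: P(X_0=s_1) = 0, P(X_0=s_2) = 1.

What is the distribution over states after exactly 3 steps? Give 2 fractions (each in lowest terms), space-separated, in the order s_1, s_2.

Propagating the distribution step by step (d_{t+1} = d_t * P):
d_0 = (s_1=0, s_2=1)
  d_1[s_1] = 0*7/10 + 1*7/10 = 7/10
  d_1[s_2] = 0*3/10 + 1*3/10 = 3/10
d_1 = (s_1=7/10, s_2=3/10)
  d_2[s_1] = 7/10*7/10 + 3/10*7/10 = 7/10
  d_2[s_2] = 7/10*3/10 + 3/10*3/10 = 3/10
d_2 = (s_1=7/10, s_2=3/10)
  d_3[s_1] = 7/10*7/10 + 3/10*7/10 = 7/10
  d_3[s_2] = 7/10*3/10 + 3/10*3/10 = 3/10
d_3 = (s_1=7/10, s_2=3/10)

Answer: 7/10 3/10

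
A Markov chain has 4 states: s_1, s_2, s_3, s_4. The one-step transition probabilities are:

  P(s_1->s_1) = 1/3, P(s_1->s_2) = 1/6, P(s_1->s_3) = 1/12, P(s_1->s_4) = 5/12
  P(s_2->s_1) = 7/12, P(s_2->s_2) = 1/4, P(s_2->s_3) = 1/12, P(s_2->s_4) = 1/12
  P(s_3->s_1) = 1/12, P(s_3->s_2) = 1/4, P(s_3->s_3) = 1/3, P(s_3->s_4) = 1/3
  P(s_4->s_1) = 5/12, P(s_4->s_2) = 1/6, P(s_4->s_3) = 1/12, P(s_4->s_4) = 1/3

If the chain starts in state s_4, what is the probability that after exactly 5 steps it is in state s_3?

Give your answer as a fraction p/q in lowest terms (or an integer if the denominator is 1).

Answer: 341/3072

Derivation:
Computing P^5 by repeated multiplication:
P^1 =
  s_1: [1/3, 1/6, 1/12, 5/12]
  s_2: [7/12, 1/4, 1/12, 1/12]
  s_3: [1/12, 1/4, 1/3, 1/3]
  s_4: [5/12, 1/6, 1/12, 1/3]
P^2 =
  s_1: [7/18, 3/16, 5/48, 23/72]
  s_2: [55/144, 7/36, 5/48, 23/72]
  s_3: [49/144, 31/144, 1/6, 5/18]
  s_4: [55/144, 3/16, 5/48, 47/144]
P^3 =
  s_1: [329/864, 55/288, 7/64, 551/1728]
  s_2: [661/1728, 331/1728, 7/64, 547/1728]
  s_3: [637/1728, 343/1728, 1/8, 133/432]
  s_4: [659/1728, 55/288, 7/64, 275/864]
P^4 =
  s_1: [3943/10368, 1325/6912, 85/768, 1645/5184]
  s_2: [7885/20736, 497/2592, 85/768, 1645/5184]
  s_3: [7825/20736, 4015/20736, 11/96, 815/2592]
  s_4: [7885/20736, 1325/6912, 85/768, 6581/20736]
P^5 =
  s_1: [23641/62208, 7957/41472, 341/3072, 78905/248832]
  s_2: [94567/248832, 47743/248832, 341/3072, 78901/248832]
  s_3: [94381/248832, 47863/248832, 43/384, 19681/62208]
  s_4: [94565/248832, 7957/41472, 341/3072, 9863/31104]

(P^5)[s_4 -> s_3] = 341/3072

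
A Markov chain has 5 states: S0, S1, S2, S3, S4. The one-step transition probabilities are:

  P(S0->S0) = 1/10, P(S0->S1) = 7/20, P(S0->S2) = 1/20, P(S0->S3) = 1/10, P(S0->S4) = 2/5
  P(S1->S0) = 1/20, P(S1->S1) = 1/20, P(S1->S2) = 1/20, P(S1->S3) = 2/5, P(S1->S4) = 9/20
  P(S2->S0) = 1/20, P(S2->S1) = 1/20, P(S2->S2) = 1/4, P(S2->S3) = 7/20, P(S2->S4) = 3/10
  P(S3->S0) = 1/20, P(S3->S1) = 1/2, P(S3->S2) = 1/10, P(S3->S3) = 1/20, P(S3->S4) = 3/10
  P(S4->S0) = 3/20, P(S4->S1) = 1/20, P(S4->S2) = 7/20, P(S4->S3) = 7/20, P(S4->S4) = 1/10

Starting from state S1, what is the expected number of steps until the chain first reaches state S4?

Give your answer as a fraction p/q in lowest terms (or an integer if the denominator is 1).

Let h_i = expected steps to first reach S4 from state i.
Boundary: h_S4 = 0.
First-step equations for the other states:
  h_S0 = 1 + 1/10*h_S0 + 7/20*h_S1 + 1/20*h_S2 + 1/10*h_S3 + 2/5*h_S4
  h_S1 = 1 + 1/20*h_S0 + 1/20*h_S1 + 1/20*h_S2 + 2/5*h_S3 + 9/20*h_S4
  h_S2 = 1 + 1/20*h_S0 + 1/20*h_S1 + 1/4*h_S2 + 7/20*h_S3 + 3/10*h_S4
  h_S3 = 1 + 1/20*h_S0 + 1/2*h_S1 + 1/10*h_S2 + 1/20*h_S3 + 3/10*h_S4

Substituting h_S4 = 0 and rearranging gives the linear system (I - Q) h = 1:
  [9/10, -7/20, -1/20, -1/10] . (h_S0, h_S1, h_S2, h_S3) = 1
  [-1/20, 19/20, -1/20, -2/5] . (h_S0, h_S1, h_S2, h_S3) = 1
  [-1/20, -1/20, 3/4, -7/20] . (h_S0, h_S1, h_S2, h_S3) = 1
  [-1/20, -1/2, -1/10, 19/20] . (h_S0, h_S1, h_S2, h_S3) = 1

Solving yields:
  h_S0 = 83540/32341
  h_S1 = 82270/32341
  h_S2 = 97090/32341
  h_S3 = 91960/32341

Starting state is S1, so the expected hitting time is h_S1 = 82270/32341.

Answer: 82270/32341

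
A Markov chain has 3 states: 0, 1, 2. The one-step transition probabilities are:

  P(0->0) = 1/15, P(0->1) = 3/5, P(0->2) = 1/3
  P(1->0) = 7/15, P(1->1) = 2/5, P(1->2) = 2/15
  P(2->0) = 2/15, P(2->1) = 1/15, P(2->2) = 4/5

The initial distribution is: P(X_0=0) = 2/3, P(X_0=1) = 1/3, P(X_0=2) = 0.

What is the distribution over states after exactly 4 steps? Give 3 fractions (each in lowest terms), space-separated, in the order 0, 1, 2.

Answer: 11752/50625 15379/50625 23494/50625

Derivation:
Propagating the distribution step by step (d_{t+1} = d_t * P):
d_0 = (0=2/3, 1=1/3, 2=0)
  d_1[0] = 2/3*1/15 + 1/3*7/15 + 0*2/15 = 1/5
  d_1[1] = 2/3*3/5 + 1/3*2/5 + 0*1/15 = 8/15
  d_1[2] = 2/3*1/3 + 1/3*2/15 + 0*4/5 = 4/15
d_1 = (0=1/5, 1=8/15, 2=4/15)
  d_2[0] = 1/5*1/15 + 8/15*7/15 + 4/15*2/15 = 67/225
  d_2[1] = 1/5*3/5 + 8/15*2/5 + 4/15*1/15 = 79/225
  d_2[2] = 1/5*1/3 + 8/15*2/15 + 4/15*4/5 = 79/225
d_2 = (0=67/225, 1=79/225, 2=79/225)
  d_3[0] = 67/225*1/15 + 79/225*7/15 + 79/225*2/15 = 778/3375
  d_3[1] = 67/225*3/5 + 79/225*2/5 + 79/225*1/15 = 1156/3375
  d_3[2] = 67/225*1/3 + 79/225*2/15 + 79/225*4/5 = 1441/3375
d_3 = (0=778/3375, 1=1156/3375, 2=1441/3375)
  d_4[0] = 778/3375*1/15 + 1156/3375*7/15 + 1441/3375*2/15 = 11752/50625
  d_4[1] = 778/3375*3/5 + 1156/3375*2/5 + 1441/3375*1/15 = 15379/50625
  d_4[2] = 778/3375*1/3 + 1156/3375*2/15 + 1441/3375*4/5 = 23494/50625
d_4 = (0=11752/50625, 1=15379/50625, 2=23494/50625)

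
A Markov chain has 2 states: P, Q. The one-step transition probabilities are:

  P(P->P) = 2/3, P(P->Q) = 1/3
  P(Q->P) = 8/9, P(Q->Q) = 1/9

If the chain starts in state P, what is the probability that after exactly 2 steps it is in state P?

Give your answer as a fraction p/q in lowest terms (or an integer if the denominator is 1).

Computing P^2 by repeated multiplication:
P^1 =
  P: [2/3, 1/3]
  Q: [8/9, 1/9]
P^2 =
  P: [20/27, 7/27]
  Q: [56/81, 25/81]

(P^2)[P -> P] = 20/27

Answer: 20/27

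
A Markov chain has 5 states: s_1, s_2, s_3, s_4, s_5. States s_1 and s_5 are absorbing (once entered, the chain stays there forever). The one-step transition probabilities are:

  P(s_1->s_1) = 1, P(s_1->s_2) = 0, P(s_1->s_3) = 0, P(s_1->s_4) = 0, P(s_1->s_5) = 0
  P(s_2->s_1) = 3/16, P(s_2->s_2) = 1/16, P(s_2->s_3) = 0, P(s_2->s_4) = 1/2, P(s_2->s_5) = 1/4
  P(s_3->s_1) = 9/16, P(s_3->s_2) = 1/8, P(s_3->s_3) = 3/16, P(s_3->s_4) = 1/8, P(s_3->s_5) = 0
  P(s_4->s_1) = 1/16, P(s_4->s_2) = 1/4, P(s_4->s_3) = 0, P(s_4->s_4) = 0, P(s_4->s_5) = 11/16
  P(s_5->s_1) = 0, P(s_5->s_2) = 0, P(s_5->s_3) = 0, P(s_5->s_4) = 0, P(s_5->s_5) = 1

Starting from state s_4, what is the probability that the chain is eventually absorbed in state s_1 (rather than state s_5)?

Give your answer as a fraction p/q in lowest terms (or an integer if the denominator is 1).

Let a_i = P(absorbed in s_1 | start in state i).
Boundary conditions: a_s_1 = 1, a_s_5 = 0.
For each transient state i, a_i = sum_j P(i->j) * a_j:
  a_s_2 = 3/16*a_s_1 + 1/16*a_s_2 + 0*a_s_3 + 1/2*a_s_4 + 1/4*a_s_5
  a_s_3 = 9/16*a_s_1 + 1/8*a_s_2 + 3/16*a_s_3 + 1/8*a_s_4 + 0*a_s_5
  a_s_4 = 1/16*a_s_1 + 1/4*a_s_2 + 0*a_s_3 + 0*a_s_4 + 11/16*a_s_5

Substituting a_s_1 = 1 and a_s_5 = 0, rearrange to (I - Q) a = r where r[i] = P(i -> s_1):
  [15/16, 0, -1/2] . (a_s_2, a_s_3, a_s_4) = 3/16
  [-1/8, 13/16, -1/8] . (a_s_2, a_s_3, a_s_4) = 9/16
  [-1/4, 0, 1] . (a_s_2, a_s_3, a_s_4) = 1/16

Solving yields:
  a_s_2 = 7/26
  a_s_3 = 1019/1352
  a_s_4 = 27/208

Starting state is s_4, so the absorption probability is a_s_4 = 27/208.

Answer: 27/208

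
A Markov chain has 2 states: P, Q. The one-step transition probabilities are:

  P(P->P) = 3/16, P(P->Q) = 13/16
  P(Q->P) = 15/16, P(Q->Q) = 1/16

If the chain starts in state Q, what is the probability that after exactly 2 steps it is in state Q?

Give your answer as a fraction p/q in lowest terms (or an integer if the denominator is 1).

Answer: 49/64

Derivation:
Computing P^2 by repeated multiplication:
P^1 =
  P: [3/16, 13/16]
  Q: [15/16, 1/16]
P^2 =
  P: [51/64, 13/64]
  Q: [15/64, 49/64]

(P^2)[Q -> Q] = 49/64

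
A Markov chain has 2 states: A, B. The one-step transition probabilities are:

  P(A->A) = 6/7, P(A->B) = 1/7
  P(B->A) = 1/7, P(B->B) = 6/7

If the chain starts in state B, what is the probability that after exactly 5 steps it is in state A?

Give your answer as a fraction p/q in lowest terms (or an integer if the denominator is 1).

Answer: 6841/16807

Derivation:
Computing P^5 by repeated multiplication:
P^1 =
  A: [6/7, 1/7]
  B: [1/7, 6/7]
P^2 =
  A: [37/49, 12/49]
  B: [12/49, 37/49]
P^3 =
  A: [234/343, 109/343]
  B: [109/343, 234/343]
P^4 =
  A: [1513/2401, 888/2401]
  B: [888/2401, 1513/2401]
P^5 =
  A: [9966/16807, 6841/16807]
  B: [6841/16807, 9966/16807]

(P^5)[B -> A] = 6841/16807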